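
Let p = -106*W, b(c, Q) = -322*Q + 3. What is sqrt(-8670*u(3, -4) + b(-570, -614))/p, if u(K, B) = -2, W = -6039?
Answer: sqrt(215051)/640134 ≈ 0.00072444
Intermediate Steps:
b(c, Q) = 3 - 322*Q
p = 640134 (p = -106*(-6039) = 640134)
sqrt(-8670*u(3, -4) + b(-570, -614))/p = sqrt(-8670*(-2) + (3 - 322*(-614)))/640134 = sqrt(17340 + (3 + 197708))*(1/640134) = sqrt(17340 + 197711)*(1/640134) = sqrt(215051)*(1/640134) = sqrt(215051)/640134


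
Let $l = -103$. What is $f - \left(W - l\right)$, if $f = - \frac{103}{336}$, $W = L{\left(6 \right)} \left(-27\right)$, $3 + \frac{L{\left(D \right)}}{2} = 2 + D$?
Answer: $\frac{56009}{336} \approx 166.69$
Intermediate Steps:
$L{\left(D \right)} = -2 + 2 D$ ($L{\left(D \right)} = -6 + 2 \left(2 + D\right) = -6 + \left(4 + 2 D\right) = -2 + 2 D$)
$W = -270$ ($W = \left(-2 + 2 \cdot 6\right) \left(-27\right) = \left(-2 + 12\right) \left(-27\right) = 10 \left(-27\right) = -270$)
$f = - \frac{103}{336}$ ($f = \left(-103\right) \frac{1}{336} = - \frac{103}{336} \approx -0.30655$)
$f - \left(W - l\right) = - \frac{103}{336} - \left(-270 - -103\right) = - \frac{103}{336} - \left(-270 + 103\right) = - \frac{103}{336} - -167 = - \frac{103}{336} + 167 = \frac{56009}{336}$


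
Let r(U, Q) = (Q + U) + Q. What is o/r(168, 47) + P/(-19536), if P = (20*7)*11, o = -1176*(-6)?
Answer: 1561847/58164 ≈ 26.852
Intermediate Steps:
o = 7056
P = 1540 (P = 140*11 = 1540)
r(U, Q) = U + 2*Q
o/r(168, 47) + P/(-19536) = 7056/(168 + 2*47) + 1540/(-19536) = 7056/(168 + 94) + 1540*(-1/19536) = 7056/262 - 35/444 = 7056*(1/262) - 35/444 = 3528/131 - 35/444 = 1561847/58164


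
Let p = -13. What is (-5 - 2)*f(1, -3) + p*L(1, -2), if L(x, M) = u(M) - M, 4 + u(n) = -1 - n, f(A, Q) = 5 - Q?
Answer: -43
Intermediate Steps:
u(n) = -5 - n (u(n) = -4 + (-1 - n) = -5 - n)
L(x, M) = -5 - 2*M (L(x, M) = (-5 - M) - M = -5 - 2*M)
(-5 - 2)*f(1, -3) + p*L(1, -2) = (-5 - 2)*(5 - 1*(-3)) - 13*(-5 - 2*(-2)) = -7*(5 + 3) - 13*(-5 + 4) = -7*8 - 13*(-1) = -56 + 13 = -43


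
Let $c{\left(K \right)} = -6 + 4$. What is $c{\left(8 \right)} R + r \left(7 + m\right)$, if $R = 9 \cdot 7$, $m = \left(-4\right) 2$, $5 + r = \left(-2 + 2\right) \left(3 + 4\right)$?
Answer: $-121$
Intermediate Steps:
$r = -5$ ($r = -5 + \left(-2 + 2\right) \left(3 + 4\right) = -5 + 0 \cdot 7 = -5 + 0 = -5$)
$m = -8$
$c{\left(K \right)} = -2$
$R = 63$
$c{\left(8 \right)} R + r \left(7 + m\right) = \left(-2\right) 63 - 5 \left(7 - 8\right) = -126 - -5 = -126 + 5 = -121$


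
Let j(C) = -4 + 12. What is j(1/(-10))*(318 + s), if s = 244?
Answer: 4496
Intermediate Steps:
j(C) = 8
j(1/(-10))*(318 + s) = 8*(318 + 244) = 8*562 = 4496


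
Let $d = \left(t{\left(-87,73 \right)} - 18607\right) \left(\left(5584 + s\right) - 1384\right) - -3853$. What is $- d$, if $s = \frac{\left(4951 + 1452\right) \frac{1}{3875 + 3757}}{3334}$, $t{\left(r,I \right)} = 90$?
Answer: $\frac{1978802195523487}{25445088} \approx 7.7768 \cdot 10^{7}$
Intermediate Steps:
$s = \frac{6403}{25445088}$ ($s = \frac{6403}{7632} \cdot \frac{1}{3334} = \frac{6403}{25445088} \approx 0.00025164$)
$d = - \frac{1978802195523487}{25445088}$ ($d = \left(90 - 18607\right) \left(\left(5584 + \frac{6403}{25445088}\right) - 1384\right) - -3853 = - 18517 \left(\frac{142085377795}{25445088} - 1384\right) + 3853 = \left(-18517\right) \frac{106869376003}{25445088} + 3853 = - \frac{1978900235447551}{25445088} + 3853 = - \frac{1978802195523487}{25445088} \approx -7.7768 \cdot 10^{7}$)
$- d = \left(-1\right) \left(- \frac{1978802195523487}{25445088}\right) = \frac{1978802195523487}{25445088}$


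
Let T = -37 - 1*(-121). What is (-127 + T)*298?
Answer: -12814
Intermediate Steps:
T = 84 (T = -37 + 121 = 84)
(-127 + T)*298 = (-127 + 84)*298 = -43*298 = -12814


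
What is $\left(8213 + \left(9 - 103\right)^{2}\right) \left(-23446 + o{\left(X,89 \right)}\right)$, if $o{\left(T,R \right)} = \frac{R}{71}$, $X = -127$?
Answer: $- \frac{28379373273}{71} \approx -3.9971 \cdot 10^{8}$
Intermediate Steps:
$o{\left(T,R \right)} = \frac{R}{71}$ ($o{\left(T,R \right)} = R \frac{1}{71} = \frac{R}{71}$)
$\left(8213 + \left(9 - 103\right)^{2}\right) \left(-23446 + o{\left(X,89 \right)}\right) = \left(8213 + \left(9 - 103\right)^{2}\right) \left(-23446 + \frac{1}{71} \cdot 89\right) = \left(8213 + \left(-94\right)^{2}\right) \left(-23446 + \frac{89}{71}\right) = \left(8213 + 8836\right) \left(- \frac{1664577}{71}\right) = 17049 \left(- \frac{1664577}{71}\right) = - \frac{28379373273}{71}$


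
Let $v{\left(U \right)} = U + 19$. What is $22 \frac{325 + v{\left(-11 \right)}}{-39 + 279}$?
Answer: $\frac{1221}{40} \approx 30.525$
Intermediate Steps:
$v{\left(U \right)} = 19 + U$
$22 \frac{325 + v{\left(-11 \right)}}{-39 + 279} = 22 \frac{325 + \left(19 - 11\right)}{-39 + 279} = 22 \frac{325 + 8}{240} = 22 \cdot 333 \cdot \frac{1}{240} = 22 \cdot \frac{111}{80} = \frac{1221}{40}$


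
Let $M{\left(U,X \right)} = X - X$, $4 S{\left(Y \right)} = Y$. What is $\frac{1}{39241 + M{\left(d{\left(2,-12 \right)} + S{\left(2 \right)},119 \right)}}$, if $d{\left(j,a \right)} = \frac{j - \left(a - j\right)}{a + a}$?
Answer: $\frac{1}{39241} \approx 2.5484 \cdot 10^{-5}$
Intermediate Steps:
$d{\left(j,a \right)} = \frac{- a + 2 j}{2 a}$
$S{\left(Y \right)} = \frac{Y}{4}$
$M{\left(U,X \right)} = 0$
$\frac{1}{39241 + M{\left(d{\left(2,-12 \right)} + S{\left(2 \right)},119 \right)}} = \frac{1}{39241 + 0} = \frac{1}{39241}$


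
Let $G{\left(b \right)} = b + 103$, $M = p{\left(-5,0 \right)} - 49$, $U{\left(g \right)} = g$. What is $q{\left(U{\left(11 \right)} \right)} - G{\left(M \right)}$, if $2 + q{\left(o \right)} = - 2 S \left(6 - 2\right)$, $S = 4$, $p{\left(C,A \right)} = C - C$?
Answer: $-88$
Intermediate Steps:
$p{\left(C,A \right)} = 0$
$q{\left(o \right)} = -34$ ($q{\left(o \right)} = -2 + \left(-2\right) 4 \left(6 - 2\right) = -2 - 8 \left(6 - 2\right) = -2 - 32 = -34$)
$M = -49$ ($M = 0 - 49 = -49$)
$G{\left(b \right)} = 103 + b$
$q{\left(U{\left(11 \right)} \right)} - G{\left(M \right)} = -34 - \left(103 - 49\right) = -34 - 54 = -88$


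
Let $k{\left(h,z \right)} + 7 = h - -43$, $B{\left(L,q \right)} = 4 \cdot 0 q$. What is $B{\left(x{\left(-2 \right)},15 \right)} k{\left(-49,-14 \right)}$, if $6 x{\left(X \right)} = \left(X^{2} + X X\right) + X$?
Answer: $0$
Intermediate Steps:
$x{\left(X \right)} = \frac{X^{2}}{3} + \frac{X}{6}$ ($x{\left(X \right)} = \frac{\left(X^{2} + X X\right) + X}{6} = \frac{\left(X^{2} + X^{2}\right) + X}{6} = \frac{2 X^{2} + X}{6} = \frac{X + 2 X^{2}}{6} = \frac{X^{2}}{3} + \frac{X}{6}$)
$B{\left(L,q \right)} = 0$ ($B{\left(L,q \right)} = 0 q = 0$)
$k{\left(h,z \right)} = 36 + h$ ($k{\left(h,z \right)} = -7 + \left(h - -43\right) = -7 + \left(h + 43\right) = -7 + \left(43 + h\right) = 36 + h$)
$B{\left(x{\left(-2 \right)},15 \right)} k{\left(-49,-14 \right)} = 0 \left(36 - 49\right) = 0 \left(-13\right) = 0$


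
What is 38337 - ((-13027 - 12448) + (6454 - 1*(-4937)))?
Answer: 52421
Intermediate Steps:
38337 - ((-13027 - 12448) + (6454 - 1*(-4937))) = 38337 - (-25475 + (6454 + 4937)) = 38337 - (-25475 + 11391) = 38337 - 1*(-14084) = 38337 + 14084 = 52421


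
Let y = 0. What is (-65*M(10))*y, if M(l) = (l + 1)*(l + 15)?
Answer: 0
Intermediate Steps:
M(l) = (1 + l)*(15 + l)
(-65*M(10))*y = -65*(15 + 10² + 16*10)*0 = -65*(15 + 100 + 160)*0 = -65*275*0 = -17875*0 = 0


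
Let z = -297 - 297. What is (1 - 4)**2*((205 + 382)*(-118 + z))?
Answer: -3761496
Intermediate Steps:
z = -594
(1 - 4)**2*((205 + 382)*(-118 + z)) = (1 - 4)**2*((205 + 382)*(-118 - 594)) = (-3)**2*(587*(-712)) = 9*(-417944) = -3761496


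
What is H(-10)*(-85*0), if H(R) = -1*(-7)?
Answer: 0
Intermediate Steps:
H(R) = 7
H(-10)*(-85*0) = 7*(-85*0) = 7*0 = 0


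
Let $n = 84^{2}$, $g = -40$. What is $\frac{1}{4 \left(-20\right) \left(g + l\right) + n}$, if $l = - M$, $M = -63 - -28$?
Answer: $\frac{1}{7456} \approx 0.00013412$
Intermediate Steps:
$M = -35$ ($M = -63 + 28 = -35$)
$n = 7056$
$l = 35$ ($l = \left(-1\right) \left(-35\right) = 35$)
$\frac{1}{4 \left(-20\right) \left(g + l\right) + n} = \frac{1}{4 \left(-20\right) \left(-40 + 35\right) + 7056} = \frac{1}{\left(-80\right) \left(-5\right) + 7056} = \frac{1}{400 + 7056} = \frac{1}{7456}$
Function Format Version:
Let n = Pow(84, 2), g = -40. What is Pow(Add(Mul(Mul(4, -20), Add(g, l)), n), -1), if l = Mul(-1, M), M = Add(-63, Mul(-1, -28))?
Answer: Rational(1, 7456) ≈ 0.00013412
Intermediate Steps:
M = -35 (M = Add(-63, 28) = -35)
n = 7056
l = 35 (l = Mul(-1, -35) = 35)
Pow(Add(Mul(Mul(4, -20), Add(g, l)), n), -1) = Pow(Add(Mul(Mul(4, -20), Add(-40, 35)), 7056), -1) = Pow(Add(Mul(-80, -5), 7056), -1) = Pow(Add(400, 7056), -1) = Pow(7456, -1) = Rational(1, 7456)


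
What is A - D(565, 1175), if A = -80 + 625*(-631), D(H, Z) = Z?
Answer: -395630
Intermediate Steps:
A = -394455 (A = -80 - 394375 = -394455)
A - D(565, 1175) = -394455 - 1*1175 = -394455 - 1175 = -395630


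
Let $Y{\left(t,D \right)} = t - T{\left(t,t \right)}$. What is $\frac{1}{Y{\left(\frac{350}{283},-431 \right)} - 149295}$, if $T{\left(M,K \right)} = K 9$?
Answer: $- \frac{283}{42253285} \approx -6.6977 \cdot 10^{-6}$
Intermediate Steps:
$T{\left(M,K \right)} = 9 K$
$Y{\left(t,D \right)} = - 8 t$ ($Y{\left(t,D \right)} = t - 9 t = - 8 t$)
$\frac{1}{Y{\left(\frac{350}{283},-431 \right)} - 149295} = \frac{1}{- 8 \cdot \frac{350}{283} - 149295} = \frac{1}{- 8 \cdot 350 \cdot \frac{1}{283} - 149295} = \frac{1}{\left(-8\right) \frac{350}{283} - 149295} = \frac{1}{- \frac{2800}{283} - 149295} = \frac{1}{- \frac{42253285}{283}} = - \frac{283}{42253285}$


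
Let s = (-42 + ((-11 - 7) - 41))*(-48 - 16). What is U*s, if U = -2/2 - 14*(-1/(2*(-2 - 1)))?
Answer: -64640/3 ≈ -21547.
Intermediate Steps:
s = 6464 (s = (-42 + (-18 - 41))*(-64) = (-42 - 59)*(-64) = -101*(-64) = 6464)
U = -10/3 (U = -2*½ - 14/((-2*(-3))) = -1 - 14/6 = -1 - 14*⅙ = -1 - 7/3 = -10/3 ≈ -3.3333)
U*s = -10/3*6464 = -64640/3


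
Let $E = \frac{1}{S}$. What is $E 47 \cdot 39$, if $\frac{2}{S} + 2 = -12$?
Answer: $-12831$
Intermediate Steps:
$S = - \frac{1}{7}$ ($S = \frac{2}{-2 - 12} = \frac{2}{-14} = 2 \left(- \frac{1}{14}\right) = - \frac{1}{7} \approx -0.14286$)
$E = -7$ ($E = \frac{1}{- \frac{1}{7}} = -7$)
$E 47 \cdot 39 = \left(-7\right) 47 \cdot 39 = \left(-329\right) 39 = -12831$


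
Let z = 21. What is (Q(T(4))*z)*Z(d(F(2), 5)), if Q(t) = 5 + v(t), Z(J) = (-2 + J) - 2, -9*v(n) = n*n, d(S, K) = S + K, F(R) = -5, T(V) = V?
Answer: -812/3 ≈ -270.67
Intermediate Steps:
d(S, K) = K + S
v(n) = -n²/9 (v(n) = -n*n/9 = -n²/9)
Z(J) = -4 + J
Q(t) = 5 - t²/9
(Q(T(4))*z)*Z(d(F(2), 5)) = ((5 - ⅑*4²)*21)*(-4 + (5 - 5)) = ((5 - ⅑*16)*21)*(-4 + 0) = ((5 - 16/9)*21)*(-4) = ((29/9)*21)*(-4) = (203/3)*(-4) = -812/3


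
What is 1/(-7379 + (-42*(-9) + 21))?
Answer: -1/6980 ≈ -0.00014327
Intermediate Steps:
1/(-7379 + (-42*(-9) + 21)) = 1/(-7379 + (378 + 21)) = 1/(-7379 + 399) = 1/(-6980) = -1/6980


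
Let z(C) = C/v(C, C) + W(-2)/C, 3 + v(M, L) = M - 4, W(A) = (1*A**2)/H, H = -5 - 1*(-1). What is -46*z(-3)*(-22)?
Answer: 9614/15 ≈ 640.93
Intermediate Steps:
H = -4 (H = -5 + 1 = -4)
W(A) = -A**2/4 (W(A) = (1*A**2)/(-4) = A**2*(-1/4) = -A**2/4)
v(M, L) = -7 + M (v(M, L) = -3 + (M - 4) = -3 + (-4 + M) = -7 + M)
z(C) = -1/C + C/(-7 + C) (z(C) = C/(-7 + C) + (-1/4*(-2)**2)/C = C/(-7 + C) + (-1/4*4)/C = C/(-7 + C) - 1/C = -1/C + C/(-7 + C))
-46*z(-3)*(-22) = -46*(7 + (-3)**2 - 1*(-3))/((-3)*(-7 - 3))*(-22) = -(-46)*(7 + 9 + 3)/(3*(-10))*(-22) = -(-46)*(-1)*19/(3*10)*(-22) = -46*19/30*(-22) = -437/15*(-22) = 9614/15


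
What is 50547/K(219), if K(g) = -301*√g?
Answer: -2407*√219/3139 ≈ -11.348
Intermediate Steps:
50547/K(219) = 50547/((-301*√219)) = 50547*(-√219/65919) = -2407*√219/3139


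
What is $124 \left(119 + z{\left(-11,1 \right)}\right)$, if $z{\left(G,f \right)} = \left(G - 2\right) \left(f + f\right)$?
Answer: $11532$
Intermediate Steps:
$z{\left(G,f \right)} = 2 f \left(-2 + G\right)$ ($z{\left(G,f \right)} = \left(-2 + G\right) 2 f = 2 f \left(-2 + G\right)$)
$124 \left(119 + z{\left(-11,1 \right)}\right) = 124 \left(119 + 2 \cdot 1 \left(-2 - 11\right)\right) = 124 \left(119 + 2 \cdot 1 \left(-13\right)\right) = 124 \left(119 - 26\right) = 124 \cdot 93 = 11532$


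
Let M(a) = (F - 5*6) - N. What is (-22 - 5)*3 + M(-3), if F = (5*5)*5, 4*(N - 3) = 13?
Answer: 31/4 ≈ 7.7500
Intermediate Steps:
N = 25/4 (N = 3 + (¼)*13 = 3 + 13/4 = 25/4 ≈ 6.2500)
F = 125 (F = 25*5 = 125)
M(a) = 355/4 (M(a) = (125 - 5*6) - 1*25/4 = (125 - 30) - 25/4 = 95 - 25/4 = 355/4)
(-22 - 5)*3 + M(-3) = (-22 - 5)*3 + 355/4 = -27*3 + 355/4 = -81 + 355/4 = 31/4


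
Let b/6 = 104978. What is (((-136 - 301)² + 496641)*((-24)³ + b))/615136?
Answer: 1126590465/1636 ≈ 6.8863e+5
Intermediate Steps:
b = 629868 (b = 6*104978 = 629868)
(((-136 - 301)² + 496641)*((-24)³ + b))/615136 = (((-136 - 301)² + 496641)*((-24)³ + 629868))/615136 = (((-437)² + 496641)*(-13824 + 629868))*(1/615136) = ((190969 + 496641)*616044)*(1/615136) = (687610*616044)*(1/615136) = 423598014840*(1/615136) = 1126590465/1636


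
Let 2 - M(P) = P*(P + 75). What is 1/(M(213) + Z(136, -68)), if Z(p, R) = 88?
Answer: -1/61254 ≈ -1.6325e-5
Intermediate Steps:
M(P) = 2 - P*(75 + P) (M(P) = 2 - P*(P + 75) = 2 - P*(75 + P))
1/(M(213) + Z(136, -68)) = 1/((2 - 1*213**2 - 75*213) + 88) = 1/((2 - 1*45369 - 15975) + 88) = 1/((2 - 45369 - 15975) + 88) = 1/(-61342 + 88) = 1/(-61254) = -1/61254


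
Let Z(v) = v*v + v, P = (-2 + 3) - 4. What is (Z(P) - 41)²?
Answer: 1225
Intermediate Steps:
P = -3 (P = 1 - 4 = -3)
Z(v) = v + v² (Z(v) = v² + v = v + v²)
(Z(P) - 41)² = (-3*(1 - 3) - 41)² = (-3*(-2) - 41)² = (6 - 41)² = (-35)² = 1225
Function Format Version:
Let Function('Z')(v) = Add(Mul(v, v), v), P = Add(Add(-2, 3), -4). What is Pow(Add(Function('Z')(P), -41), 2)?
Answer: 1225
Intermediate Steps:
P = -3 (P = Add(1, -4) = -3)
Function('Z')(v) = Add(v, Pow(v, 2)) (Function('Z')(v) = Add(Pow(v, 2), v) = Add(v, Pow(v, 2)))
Pow(Add(Function('Z')(P), -41), 2) = Pow(Add(Mul(-3, Add(1, -3)), -41), 2) = Pow(Add(Mul(-3, -2), -41), 2) = Pow(Add(6, -41), 2) = Pow(-35, 2) = 1225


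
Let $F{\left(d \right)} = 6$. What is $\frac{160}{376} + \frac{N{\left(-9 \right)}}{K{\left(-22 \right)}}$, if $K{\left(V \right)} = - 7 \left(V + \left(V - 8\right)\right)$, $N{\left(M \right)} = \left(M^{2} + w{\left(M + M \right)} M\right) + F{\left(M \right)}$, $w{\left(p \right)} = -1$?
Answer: $\frac{2948}{4277} \approx 0.68927$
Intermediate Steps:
$N{\left(M \right)} = 6 + M^{2} - M$ ($N{\left(M \right)} = \left(M^{2} - M\right) + 6 = 6 + M^{2} - M$)
$K{\left(V \right)} = 56 - 14 V$ ($K{\left(V \right)} = - 7 \left(V + \left(-8 + V\right)\right) = - 7 \left(-8 + 2 V\right) = 56 - 14 V$)
$\frac{160}{376} + \frac{N{\left(-9 \right)}}{K{\left(-22 \right)}} = \frac{160}{376} + \frac{6 + \left(-9\right)^{2} - -9}{56 - -308} = 160 \cdot \frac{1}{376} + \frac{6 + 81 + 9}{56 + 308} = \frac{20}{47} + \frac{96}{364} = \frac{20}{47} + 96 \cdot \frac{1}{364} = \frac{20}{47} + \frac{24}{91} = \frac{2948}{4277}$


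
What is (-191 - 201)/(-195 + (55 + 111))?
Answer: 392/29 ≈ 13.517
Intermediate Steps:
(-191 - 201)/(-195 + (55 + 111)) = -392/(-195 + 166) = -392/(-29) = -392*(-1/29) = 392/29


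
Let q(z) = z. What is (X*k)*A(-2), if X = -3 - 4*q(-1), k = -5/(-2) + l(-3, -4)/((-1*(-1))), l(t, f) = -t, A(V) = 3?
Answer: 33/2 ≈ 16.500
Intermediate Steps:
k = 11/2 (k = -5/(-2) + (-1*(-3))/((-1*(-1))) = -5*(-1/2) + 3/1 = 5/2 + 3*1 = 5/2 + 3 = 11/2 ≈ 5.5000)
X = 1 (X = -3 - 4*(-1) = -3 + 4 = 1)
(X*k)*A(-2) = (1*(11/2))*3 = (11/2)*3 = 33/2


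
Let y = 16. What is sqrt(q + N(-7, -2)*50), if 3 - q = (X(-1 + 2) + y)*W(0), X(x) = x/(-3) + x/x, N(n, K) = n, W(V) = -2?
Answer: I*sqrt(2823)/3 ≈ 17.711*I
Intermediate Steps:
X(x) = 1 - x/3 (X(x) = x*(-1/3) + 1 = -x/3 + 1 = 1 - x/3)
q = 109/3 (q = 3 - ((1 - (-1 + 2)/3) + 16)*(-2) = 3 - ((1 - 1/3*1) + 16)*(-2) = 3 - ((1 - 1/3) + 16)*(-2) = 3 - (2/3 + 16)*(-2) = 3 - 50*(-2)/3 = 3 - 1*(-100/3) = 3 + 100/3 = 109/3 ≈ 36.333)
sqrt(q + N(-7, -2)*50) = sqrt(109/3 - 7*50) = sqrt(109/3 - 350) = sqrt(-941/3) = I*sqrt(2823)/3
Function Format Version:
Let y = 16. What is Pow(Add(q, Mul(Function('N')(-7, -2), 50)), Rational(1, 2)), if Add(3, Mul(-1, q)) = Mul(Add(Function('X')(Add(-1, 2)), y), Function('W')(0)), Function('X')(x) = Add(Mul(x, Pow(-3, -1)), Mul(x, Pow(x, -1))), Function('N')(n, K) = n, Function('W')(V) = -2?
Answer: Mul(Rational(1, 3), I, Pow(2823, Rational(1, 2))) ≈ Mul(17.711, I)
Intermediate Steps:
Function('X')(x) = Add(1, Mul(Rational(-1, 3), x)) (Function('X')(x) = Add(Mul(x, Rational(-1, 3)), 1) = Add(Mul(Rational(-1, 3), x), 1) = Add(1, Mul(Rational(-1, 3), x)))
q = Rational(109, 3) (q = Add(3, Mul(-1, Mul(Add(Add(1, Mul(Rational(-1, 3), Add(-1, 2))), 16), -2))) = Add(3, Mul(-1, Mul(Add(Add(1, Mul(Rational(-1, 3), 1)), 16), -2))) = Add(3, Mul(-1, Mul(Add(Add(1, Rational(-1, 3)), 16), -2))) = Add(3, Mul(-1, Mul(Add(Rational(2, 3), 16), -2))) = Add(3, Mul(-1, Mul(Rational(50, 3), -2))) = Add(3, Mul(-1, Rational(-100, 3))) = Add(3, Rational(100, 3)) = Rational(109, 3) ≈ 36.333)
Pow(Add(q, Mul(Function('N')(-7, -2), 50)), Rational(1, 2)) = Pow(Add(Rational(109, 3), Mul(-7, 50)), Rational(1, 2)) = Pow(Add(Rational(109, 3), -350), Rational(1, 2)) = Pow(Rational(-941, 3), Rational(1, 2)) = Mul(Rational(1, 3), I, Pow(2823, Rational(1, 2)))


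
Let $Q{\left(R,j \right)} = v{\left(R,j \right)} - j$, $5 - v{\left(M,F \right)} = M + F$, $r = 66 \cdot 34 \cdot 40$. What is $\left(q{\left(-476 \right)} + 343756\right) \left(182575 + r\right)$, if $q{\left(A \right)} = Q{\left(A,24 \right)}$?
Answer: $93734711315$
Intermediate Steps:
$r = 89760$ ($r = 2244 \cdot 40 = 89760$)
$v{\left(M,F \right)} = 5 - F - M$ ($v{\left(M,F \right)} = 5 - \left(M + F\right) = 5 - \left(F + M\right) = 5 - F - M$)
$Q{\left(R,j \right)} = 5 - R - 2 j$ ($Q{\left(R,j \right)} = \left(5 - j - R\right) - j = \left(5 - R - j\right) - j = 5 - R - 2 j$)
$q{\left(A \right)} = -43 - A$ ($q{\left(A \right)} = 5 - A - 48 = -43 - A$)
$\left(q{\left(-476 \right)} + 343756\right) \left(182575 + r\right) = \left(\left(-43 - -476\right) + 343756\right) \left(182575 + 89760\right) = \left(\left(-43 + 476\right) + 343756\right) 272335 = \left(433 + 343756\right) 272335 = 344189 \cdot 272335 = 93734711315$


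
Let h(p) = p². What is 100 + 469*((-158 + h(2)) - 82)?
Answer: -110584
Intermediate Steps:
100 + 469*((-158 + h(2)) - 82) = 100 + 469*((-158 + 2²) - 82) = 100 + 469*((-158 + 4) - 82) = 100 + 469*(-154 - 82) = 100 + 469*(-236) = 100 - 110684 = -110584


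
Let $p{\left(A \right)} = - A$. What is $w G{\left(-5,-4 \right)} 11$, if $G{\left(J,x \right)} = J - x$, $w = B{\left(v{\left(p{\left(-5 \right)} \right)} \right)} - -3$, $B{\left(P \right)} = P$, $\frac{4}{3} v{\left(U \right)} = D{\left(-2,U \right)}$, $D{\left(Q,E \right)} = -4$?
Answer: $0$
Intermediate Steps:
$v{\left(U \right)} = -3$ ($v{\left(U \right)} = \frac{3}{4} \left(-4\right) = -3$)
$w = 0$ ($w = -3 - -3 = -3 + 3 = 0$)
$w G{\left(-5,-4 \right)} 11 = 0 \left(-5 - -4\right) 11 = 0 \left(-5 + 4\right) 11 = 0 \left(-1\right) 11 = 0 \cdot 11 = 0$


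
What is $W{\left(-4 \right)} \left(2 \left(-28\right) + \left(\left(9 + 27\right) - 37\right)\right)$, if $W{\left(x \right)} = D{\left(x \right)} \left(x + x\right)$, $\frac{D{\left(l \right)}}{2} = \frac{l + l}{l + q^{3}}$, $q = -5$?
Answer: $\frac{2432}{43} \approx 56.558$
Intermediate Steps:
$D{\left(l \right)} = \frac{4 l}{-125 + l}$ ($D{\left(l \right)} = 2 \frac{l + l}{l + \left(-5\right)^{3}} = 2 \frac{2 l}{l - 125} = 2 \frac{2 l}{-125 + l} = \frac{4 l}{-125 + l}$)
$W{\left(x \right)} = \frac{8 x^{2}}{-125 + x}$ ($W{\left(x \right)} = \frac{4 x}{-125 + x} \left(x + x\right) = \frac{4 x}{-125 + x} 2 x = \frac{8 x^{2}}{-125 + x}$)
$W{\left(-4 \right)} \left(2 \left(-28\right) + \left(\left(9 + 27\right) - 37\right)\right) = \frac{8 \left(-4\right)^{2}}{-125 - 4} \left(2 \left(-28\right) + \left(\left(9 + 27\right) - 37\right)\right) = 8 \cdot 16 \frac{1}{-129} \left(-56 + \left(36 - 37\right)\right) = 8 \cdot 16 \left(- \frac{1}{129}\right) \left(-56 - 1\right) = \left(- \frac{128}{129}\right) \left(-57\right) = \frac{2432}{43}$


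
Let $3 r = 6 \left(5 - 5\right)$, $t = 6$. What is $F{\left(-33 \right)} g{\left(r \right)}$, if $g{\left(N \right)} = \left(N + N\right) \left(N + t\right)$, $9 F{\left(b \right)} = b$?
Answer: $0$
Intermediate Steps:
$F{\left(b \right)} = \frac{b}{9}$
$r = 0$ ($r = \frac{6 \left(5 - 5\right)}{3} = \frac{6 \cdot 0}{3} = \frac{1}{3} \cdot 0 = 0$)
$g{\left(N \right)} = 2 N \left(6 + N\right)$ ($g{\left(N \right)} = \left(N + N\right) \left(N + 6\right) = 2 N \left(6 + N\right)$)
$F{\left(-33 \right)} g{\left(r \right)} = \frac{1}{9} \left(-33\right) 2 \cdot 0 \left(6 + 0\right) = - \frac{11 \cdot 2 \cdot 0 \cdot 6}{3} = \left(- \frac{11}{3}\right) 0 = 0$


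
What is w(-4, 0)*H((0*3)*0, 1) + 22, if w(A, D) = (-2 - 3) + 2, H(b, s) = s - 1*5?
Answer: 34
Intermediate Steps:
H(b, s) = -5 + s (H(b, s) = s - 5 = -5 + s)
w(A, D) = -3 (w(A, D) = -5 + 2 = -3)
w(-4, 0)*H((0*3)*0, 1) + 22 = -3*(-5 + 1) + 22 = -3*(-4) + 22 = 12 + 22 = 34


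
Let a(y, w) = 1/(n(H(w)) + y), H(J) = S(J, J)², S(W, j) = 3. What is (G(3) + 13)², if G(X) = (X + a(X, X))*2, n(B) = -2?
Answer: 441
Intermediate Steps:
H(J) = 9 (H(J) = 3² = 9)
a(y, w) = 1/(-2 + y)
G(X) = 2*X + 2/(-2 + X) (G(X) = (X + 1/(-2 + X))*2 = 2*X + 2/(-2 + X))
(G(3) + 13)² = (2*(1 + 3*(-2 + 3))/(-2 + 3) + 13)² = (2*(1 + 3*1)/1 + 13)² = (2*1*(1 + 3) + 13)² = (2*1*4 + 13)² = (8 + 13)² = 21² = 441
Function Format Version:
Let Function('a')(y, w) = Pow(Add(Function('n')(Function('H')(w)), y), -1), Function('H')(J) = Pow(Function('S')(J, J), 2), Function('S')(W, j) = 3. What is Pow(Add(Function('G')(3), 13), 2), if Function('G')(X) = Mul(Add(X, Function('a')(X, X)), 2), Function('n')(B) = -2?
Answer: 441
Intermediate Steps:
Function('H')(J) = 9 (Function('H')(J) = Pow(3, 2) = 9)
Function('a')(y, w) = Pow(Add(-2, y), -1)
Function('G')(X) = Add(Mul(2, X), Mul(2, Pow(Add(-2, X), -1))) (Function('G')(X) = Mul(Add(X, Pow(Add(-2, X), -1)), 2) = Add(Mul(2, X), Mul(2, Pow(Add(-2, X), -1))))
Pow(Add(Function('G')(3), 13), 2) = Pow(Add(Mul(2, Pow(Add(-2, 3), -1), Add(1, Mul(3, Add(-2, 3)))), 13), 2) = Pow(Add(Mul(2, Pow(1, -1), Add(1, Mul(3, 1))), 13), 2) = Pow(Add(Mul(2, 1, Add(1, 3)), 13), 2) = Pow(Add(Mul(2, 1, 4), 13), 2) = Pow(Add(8, 13), 2) = Pow(21, 2) = 441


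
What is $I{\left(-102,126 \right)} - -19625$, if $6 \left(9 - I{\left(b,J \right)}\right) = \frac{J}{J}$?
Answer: $\frac{117803}{6} \approx 19634.0$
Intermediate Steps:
$I{\left(b,J \right)} = \frac{53}{6}$ ($I{\left(b,J \right)} = 9 - \frac{J \frac{1}{J}}{6} = 9 - \frac{1}{6} = \frac{53}{6}$)
$I{\left(-102,126 \right)} - -19625 = \frac{53}{6} - -19625 = \frac{53}{6} + 19625 = \frac{117803}{6}$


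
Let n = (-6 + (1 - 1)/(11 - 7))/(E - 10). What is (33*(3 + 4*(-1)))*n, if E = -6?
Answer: -99/8 ≈ -12.375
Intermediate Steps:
n = 3/8 (n = (-6 + (1 - 1)/(11 - 7))/(-6 - 10) = (-6 + 0/4)/(-16) = (-6 + 0*(¼))*(-1/16) = (-6 + 0)*(-1/16) = -6*(-1/16) = 3/8 ≈ 0.37500)
(33*(3 + 4*(-1)))*n = (33*(3 + 4*(-1)))*(3/8) = (33*(3 - 4))*(3/8) = (33*(-1))*(3/8) = -33*3/8 = -99/8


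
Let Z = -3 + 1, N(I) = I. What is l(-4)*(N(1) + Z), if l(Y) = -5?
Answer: 5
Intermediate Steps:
Z = -2
l(-4)*(N(1) + Z) = -5*(1 - 2) = -5*(-1) = 5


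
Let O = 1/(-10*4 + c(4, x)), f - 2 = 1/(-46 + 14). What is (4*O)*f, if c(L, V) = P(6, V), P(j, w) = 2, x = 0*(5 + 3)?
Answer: -63/304 ≈ -0.20724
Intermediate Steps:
f = 63/32 (f = 2 + 1/(-46 + 14) = 2 + 1/(-32) = 2 - 1/32 = 63/32 ≈ 1.9688)
x = 0 (x = 0*8 = 0)
c(L, V) = 2
O = -1/38 (O = 1/(-10*4 + 2) = 1/(-40 + 2) = 1/(-38) = -1/38 ≈ -0.026316)
(4*O)*f = (4*(-1/38))*(63/32) = -2/19*63/32 = -63/304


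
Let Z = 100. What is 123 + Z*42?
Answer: 4323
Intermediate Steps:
123 + Z*42 = 123 + 100*42 = 123 + 4200 = 4323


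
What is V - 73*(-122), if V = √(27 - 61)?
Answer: 8906 + I*√34 ≈ 8906.0 + 5.831*I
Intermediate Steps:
V = I*√34 (V = √(-34) = I*√34 ≈ 5.8309*I)
V - 73*(-122) = I*√34 - 73*(-122) = I*√34 + 8906 = 8906 + I*√34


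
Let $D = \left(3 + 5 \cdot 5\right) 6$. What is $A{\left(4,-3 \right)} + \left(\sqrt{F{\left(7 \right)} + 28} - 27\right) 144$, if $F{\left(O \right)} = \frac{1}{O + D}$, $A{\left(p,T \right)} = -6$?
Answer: $-3894 + \frac{1872 \sqrt{203}}{35} \approx -3131.9$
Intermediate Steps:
$D = 168$ ($D = \left(3 + 25\right) 6 = 28 \cdot 6 = 168$)
$F{\left(O \right)} = \frac{1}{168 + O}$ ($F{\left(O \right)} = \frac{1}{O + 168} = \frac{1}{168 + O}$)
$A{\left(4,-3 \right)} + \left(\sqrt{F{\left(7 \right)} + 28} - 27\right) 144 = -6 + \left(\sqrt{\frac{1}{168 + 7} + 28} - 27\right) 144 = -6 + \left(\sqrt{\frac{1}{175} + 28} - 27\right) 144 = -6 + \left(\sqrt{\frac{4901}{175}} - 27\right) 144 = -6 + \left(\frac{13 \sqrt{203}}{35} - 27\right) 144 = -6 + \left(-27 + \frac{13 \sqrt{203}}{35}\right) 144 = -6 - \left(3888 - \frac{1872 \sqrt{203}}{35}\right) = -3894 + \frac{1872 \sqrt{203}}{35}$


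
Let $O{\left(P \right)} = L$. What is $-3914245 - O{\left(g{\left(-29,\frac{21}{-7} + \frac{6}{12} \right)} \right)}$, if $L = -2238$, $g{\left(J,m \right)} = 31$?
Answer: $-3912007$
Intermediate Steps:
$O{\left(P \right)} = -2238$
$-3914245 - O{\left(g{\left(-29,\frac{21}{-7} + \frac{6}{12} \right)} \right)} = -3914245 - -2238 = -3914245 + 2238 = -3912007$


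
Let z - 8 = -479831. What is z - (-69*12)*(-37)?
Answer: -510459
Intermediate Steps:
z = -479823 (z = 8 - 479831 = -479823)
z - (-69*12)*(-37) = -479823 - (-69*12)*(-37) = -479823 - (-828)*(-37) = -479823 - 1*30636 = -479823 - 30636 = -510459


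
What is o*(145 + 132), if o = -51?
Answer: -14127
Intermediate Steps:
o*(145 + 132) = -51*(145 + 132) = -51*277 = -14127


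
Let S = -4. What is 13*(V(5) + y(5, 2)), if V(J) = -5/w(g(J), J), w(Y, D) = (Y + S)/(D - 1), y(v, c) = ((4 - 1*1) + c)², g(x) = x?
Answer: 65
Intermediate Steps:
y(v, c) = (3 + c)² (y(v, c) = ((4 - 1) + c)² = (3 + c)²)
w(Y, D) = (-4 + Y)/(-1 + D) (w(Y, D) = (Y - 4)/(D - 1) = (-4 + Y)/(-1 + D))
V(J) = -5*(-1 + J)/(-4 + J)
13*(V(5) + y(5, 2)) = 13*(5*(1 - 1*5)/(-4 + 5) + (3 + 2)²) = 13*(5*(1 - 5)/1 + 5²) = 13*(5*1*(-4) + 25) = 13*(-20 + 25) = 13*5 = 65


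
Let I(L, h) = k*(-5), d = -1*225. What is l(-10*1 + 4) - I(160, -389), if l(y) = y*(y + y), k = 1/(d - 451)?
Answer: 48667/676 ≈ 71.993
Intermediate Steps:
d = -225
k = -1/676 (k = 1/(-225 - 451) = 1/(-676) = -1/676 ≈ -0.0014793)
I(L, h) = 5/676 (I(L, h) = -1/676*(-5) = 5/676)
l(y) = 2*y² (l(y) = y*(2*y) = 2*y²)
l(-10*1 + 4) - I(160, -389) = 2*(-10*1 + 4)² - 1*5/676 = 2*(-10 + 4)² - 5/676 = 2*(-6)² - 5/676 = 2*36 - 5/676 = 72 - 5/676 = 48667/676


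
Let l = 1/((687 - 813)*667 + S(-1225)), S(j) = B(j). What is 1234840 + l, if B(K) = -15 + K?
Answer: 105309624879/85282 ≈ 1.2348e+6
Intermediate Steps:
S(j) = -15 + j
l = -1/85282 (l = 1/((687 - 813)*667 + (-15 - 1225)) = 1/(-126*667 - 1240) = 1/(-84042 - 1240) = 1/(-85282) = -1/85282 ≈ -1.1726e-5)
1234840 + l = 1234840 - 1/85282 = 105309624879/85282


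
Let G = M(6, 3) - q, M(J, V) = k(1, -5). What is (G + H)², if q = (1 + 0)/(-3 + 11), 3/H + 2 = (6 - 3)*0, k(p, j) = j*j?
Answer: 34969/64 ≈ 546.39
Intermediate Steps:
k(p, j) = j²
H = -3/2 (H = 3/(-2 + (6 - 3)*0) = 3/(-2 + 3*0) = 3/(-2 + 0) = 3/(-2) = 3*(-½) = -3/2 ≈ -1.5000)
q = ⅛ (q = 1/8 = 1*(⅛) = ⅛ ≈ 0.12500)
M(J, V) = 25 (M(J, V) = (-5)² = 25)
G = 199/8 (G = 25 - 1*⅛ = 25 - ⅛ = 199/8 ≈ 24.875)
(G + H)² = (199/8 - 3/2)² = (187/8)² = 34969/64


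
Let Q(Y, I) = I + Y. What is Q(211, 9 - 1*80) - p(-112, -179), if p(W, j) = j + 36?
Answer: 283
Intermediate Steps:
p(W, j) = 36 + j
Q(211, 9 - 1*80) - p(-112, -179) = ((9 - 1*80) + 211) - (36 - 179) = ((9 - 80) + 211) - 1*(-143) = (-71 + 211) + 143 = 140 + 143 = 283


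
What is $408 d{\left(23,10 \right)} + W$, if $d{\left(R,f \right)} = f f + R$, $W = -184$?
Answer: $50000$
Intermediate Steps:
$d{\left(R,f \right)} = R + f^{2}$ ($d{\left(R,f \right)} = f^{2} + R = R + f^{2}$)
$408 d{\left(23,10 \right)} + W = 408 \left(23 + 10^{2}\right) - 184 = 408 \left(23 + 100\right) - 184 = 408 \cdot 123 - 184 = 50184 - 184 = 50000$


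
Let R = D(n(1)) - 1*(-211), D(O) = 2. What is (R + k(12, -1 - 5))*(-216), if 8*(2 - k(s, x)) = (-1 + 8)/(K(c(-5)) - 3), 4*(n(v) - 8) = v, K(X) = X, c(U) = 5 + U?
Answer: -46503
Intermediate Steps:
n(v) = 8 + v/4
k(s, x) = 55/24 (k(s, x) = 2 - (-1 + 8)/(8*((5 - 5) - 3)) = 2 - 7/(8*(0 - 3)) = 2 - 7/(8*(-3)) = 2 - 7*(-1)/(8*3) = 2 - 1/8*(-7/3) = 2 + 7/24 = 55/24)
R = 213 (R = 2 - 1*(-211) = 2 + 211 = 213)
(R + k(12, -1 - 5))*(-216) = (213 + 55/24)*(-216) = (5167/24)*(-216) = -46503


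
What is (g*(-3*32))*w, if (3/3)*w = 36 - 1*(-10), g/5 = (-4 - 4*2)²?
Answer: -3179520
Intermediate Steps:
g = 720 (g = 5*(-4 - 4*2)² = 5*(-4 - 8)² = 5*(-12)² = 5*144 = 720)
w = 46 (w = 36 - 1*(-10) = 36 + 10 = 46)
(g*(-3*32))*w = (720*(-3*32))*46 = (720*(-96))*46 = -69120*46 = -3179520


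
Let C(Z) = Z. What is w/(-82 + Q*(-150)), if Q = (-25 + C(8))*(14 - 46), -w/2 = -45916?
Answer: -45916/40841 ≈ -1.1243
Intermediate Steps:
w = 91832 (w = -2*(-45916) = 91832)
Q = 544 (Q = (-25 + 8)*(14 - 46) = -17*(-32) = 544)
w/(-82 + Q*(-150)) = 91832/(-82 + 544*(-150)) = 91832/(-82 - 81600) = 91832/(-81682) = 91832*(-1/81682) = -45916/40841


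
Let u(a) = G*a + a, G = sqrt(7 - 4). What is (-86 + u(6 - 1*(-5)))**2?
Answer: 5988 - 1650*sqrt(3) ≈ 3130.1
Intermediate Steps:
G = sqrt(3) ≈ 1.7320
u(a) = a + a*sqrt(3) (u(a) = sqrt(3)*a + a = a*sqrt(3) + a = a + a*sqrt(3))
(-86 + u(6 - 1*(-5)))**2 = (-86 + (6 - 1*(-5))*(1 + sqrt(3)))**2 = (-86 + (6 + 5)*(1 + sqrt(3)))**2 = (-86 + 11*(1 + sqrt(3)))**2 = (-86 + (11 + 11*sqrt(3)))**2 = (-75 + 11*sqrt(3))**2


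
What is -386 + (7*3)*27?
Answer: 181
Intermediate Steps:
-386 + (7*3)*27 = -386 + 21*27 = -386 + 567 = 181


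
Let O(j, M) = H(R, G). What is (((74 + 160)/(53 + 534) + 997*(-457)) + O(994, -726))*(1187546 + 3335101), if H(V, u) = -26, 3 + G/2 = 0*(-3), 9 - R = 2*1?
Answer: -1209669005627397/587 ≈ -2.0608e+12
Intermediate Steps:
R = 7 (R = 9 - 2 = 7)
G = -6 (G = -6 + 2*(0*(-3)) = -6 + 2*0 = -6 + 0 = -6)
O(j, M) = -26
(((74 + 160)/(53 + 534) + 997*(-457)) + O(994, -726))*(1187546 + 3335101) = (((74 + 160)/(53 + 534) + 997*(-457)) - 26)*(1187546 + 3335101) = ((234/587 - 455629) - 26)*4522647 = (-267453989/587 - 26)*4522647 = -267469251/587*4522647 = -1209669005627397/587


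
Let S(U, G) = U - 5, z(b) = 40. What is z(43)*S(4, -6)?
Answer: -40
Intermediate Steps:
S(U, G) = -5 + U
z(43)*S(4, -6) = 40*(-5 + 4) = 40*(-1) = -40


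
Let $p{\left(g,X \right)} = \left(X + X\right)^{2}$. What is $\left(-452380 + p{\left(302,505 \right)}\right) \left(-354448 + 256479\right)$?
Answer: $-55618960680$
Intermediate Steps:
$p{\left(g,X \right)} = 4 X^{2}$ ($p{\left(g,X \right)} = \left(2 X\right)^{2} = 4 X^{2}$)
$\left(-452380 + p{\left(302,505 \right)}\right) \left(-354448 + 256479\right) = \left(-452380 + 4 \cdot 505^{2}\right) \left(-354448 + 256479\right) = \left(-452380 + 4 \cdot 255025\right) \left(-97969\right) = \left(-452380 + 1020100\right) \left(-97969\right) = 567720 \left(-97969\right) = -55618960680$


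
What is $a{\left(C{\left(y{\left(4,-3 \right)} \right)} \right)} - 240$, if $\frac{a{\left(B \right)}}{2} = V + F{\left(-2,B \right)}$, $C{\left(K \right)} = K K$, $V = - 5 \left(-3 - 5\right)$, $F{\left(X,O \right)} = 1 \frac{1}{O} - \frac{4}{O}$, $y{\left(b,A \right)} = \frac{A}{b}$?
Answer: $- \frac{512}{3} \approx -170.67$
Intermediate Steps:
$F{\left(X,O \right)} = - \frac{3}{O}$ ($F{\left(X,O \right)} = \frac{1}{O} - \frac{4}{O} = - \frac{3}{O}$)
$V = 40$ ($V = \left(-5\right) \left(-8\right) = 40$)
$C{\left(K \right)} = K^{2}$
$a{\left(B \right)} = 80 - \frac{6}{B}$ ($a{\left(B \right)} = 2 \left(40 - \frac{3}{B}\right) = 80 - \frac{6}{B}$)
$a{\left(C{\left(y{\left(4,-3 \right)} \right)} \right)} - 240 = \left(80 - \frac{6}{\left(- \frac{3}{4}\right)^{2}}\right) - 240 = \left(80 - \frac{6}{\frac{9}{16}}\right) - 240 = \left(80 - \frac{32}{3}\right) - 240 = \frac{208}{3} - 240 = - \frac{512}{3}$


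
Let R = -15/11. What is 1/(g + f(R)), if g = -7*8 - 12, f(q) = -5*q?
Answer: -11/673 ≈ -0.016345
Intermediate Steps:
R = -15/11 (R = -15*1/11 = -15/11 ≈ -1.3636)
g = -68 (g = -56 - 12 = -68)
1/(g + f(R)) = 1/(-68 - 5*(-15/11)) = 1/(-68 + 75/11) = 1/(-673/11) = -11/673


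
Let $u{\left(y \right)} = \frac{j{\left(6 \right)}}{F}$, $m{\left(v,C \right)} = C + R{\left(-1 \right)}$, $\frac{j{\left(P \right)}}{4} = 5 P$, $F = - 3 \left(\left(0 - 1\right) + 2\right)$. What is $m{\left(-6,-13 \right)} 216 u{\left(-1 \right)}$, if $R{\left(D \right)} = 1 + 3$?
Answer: $77760$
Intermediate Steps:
$F = -3$ ($F = - 3 \left(-1 + 2\right) = \left(-3\right) 1 = -3$)
$j{\left(P \right)} = 20 P$ ($j{\left(P \right)} = 4 \cdot 5 P = 20 P$)
$R{\left(D \right)} = 4$
$m{\left(v,C \right)} = 4 + C$ ($m{\left(v,C \right)} = C + 4 = 4 + C$)
$u{\left(y \right)} = -40$ ($u{\left(y \right)} = \frac{20 \cdot 6}{-3} = 120 \left(- \frac{1}{3}\right) = -40$)
$m{\left(-6,-13 \right)} 216 u{\left(-1 \right)} = \left(4 - 13\right) 216 \left(-40\right) = \left(-9\right) 216 \left(-40\right) = \left(-1944\right) \left(-40\right) = 77760$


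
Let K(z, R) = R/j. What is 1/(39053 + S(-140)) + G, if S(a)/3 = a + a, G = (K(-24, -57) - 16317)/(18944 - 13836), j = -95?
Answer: -1558733713/487980010 ≈ -3.1943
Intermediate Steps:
K(z, R) = -R/95 (K(z, R) = R/(-95) = R*(-1/95) = -R/95)
G = -40791/12770 (G = (-1/95*(-57) - 16317)/(18944 - 13836) = (⅗ - 16317)/5108 = -81582/5*1/5108 = -40791/12770 ≈ -3.1943)
S(a) = 6*a (S(a) = 3*(a + a) = 3*(2*a) = 6*a)
1/(39053 + S(-140)) + G = 1/(39053 + 6*(-140)) - 40791/12770 = 1/(39053 - 840) - 40791/12770 = 1/38213 - 40791/12770 = -1558733713/487980010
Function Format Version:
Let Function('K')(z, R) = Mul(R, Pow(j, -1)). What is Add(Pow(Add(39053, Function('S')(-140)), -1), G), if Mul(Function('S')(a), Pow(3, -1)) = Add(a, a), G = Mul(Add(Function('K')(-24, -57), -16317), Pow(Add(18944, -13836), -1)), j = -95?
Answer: Rational(-1558733713, 487980010) ≈ -3.1943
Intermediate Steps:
Function('K')(z, R) = Mul(Rational(-1, 95), R) (Function('K')(z, R) = Mul(R, Pow(-95, -1)) = Mul(R, Rational(-1, 95)) = Mul(Rational(-1, 95), R))
G = Rational(-40791, 12770) (G = Mul(Add(Mul(Rational(-1, 95), -57), -16317), Pow(Add(18944, -13836), -1)) = Mul(Add(Rational(3, 5), -16317), Pow(5108, -1)) = Mul(Rational(-81582, 5), Rational(1, 5108)) = Rational(-40791, 12770) ≈ -3.1943)
Function('S')(a) = Mul(6, a) (Function('S')(a) = Mul(3, Add(a, a)) = Mul(3, Mul(2, a)) = Mul(6, a))
Add(Pow(Add(39053, Function('S')(-140)), -1), G) = Add(Pow(Add(39053, Mul(6, -140)), -1), Rational(-40791, 12770)) = Add(Pow(Add(39053, -840), -1), Rational(-40791, 12770)) = Add(Pow(38213, -1), Rational(-40791, 12770)) = Add(Rational(1, 38213), Rational(-40791, 12770)) = Rational(-1558733713, 487980010)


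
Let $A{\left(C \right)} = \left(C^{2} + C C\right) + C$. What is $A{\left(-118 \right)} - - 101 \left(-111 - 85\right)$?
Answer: $7934$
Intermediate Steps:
$A{\left(C \right)} = C + 2 C^{2}$ ($A{\left(C \right)} = \left(C^{2} + C^{2}\right) + C = 2 C^{2} + C = C + 2 C^{2}$)
$A{\left(-118 \right)} - - 101 \left(-111 - 85\right) = - 118 \left(1 + 2 \left(-118\right)\right) - - 101 \left(-111 - 85\right) = - 118 \left(1 - 236\right) - \left(-101\right) \left(-196\right) = \left(-118\right) \left(-235\right) - 19796 = 27730 - 19796 = 7934$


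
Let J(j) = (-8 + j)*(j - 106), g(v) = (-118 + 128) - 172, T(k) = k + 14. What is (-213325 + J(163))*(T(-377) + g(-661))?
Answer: 107357250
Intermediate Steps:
T(k) = 14 + k
g(v) = -162 (g(v) = 10 - 172 = -162)
J(j) = (-106 + j)*(-8 + j) (J(j) = (-8 + j)*(-106 + j) = (-106 + j)*(-8 + j))
(-213325 + J(163))*(T(-377) + g(-661)) = (-213325 + (848 + 163² - 114*163))*((14 - 377) - 162) = (-213325 + (848 + 26569 - 18582))*(-363 - 162) = (-213325 + 8835)*(-525) = -204490*(-525) = 107357250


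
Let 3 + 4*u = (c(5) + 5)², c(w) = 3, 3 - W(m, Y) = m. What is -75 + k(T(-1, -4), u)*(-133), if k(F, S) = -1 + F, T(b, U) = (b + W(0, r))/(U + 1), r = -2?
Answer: 440/3 ≈ 146.67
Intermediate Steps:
W(m, Y) = 3 - m
T(b, U) = (3 + b)/(1 + U) (T(b, U) = (b + (3 - 1*0))/(U + 1) = (b + (3 + 0))/(1 + U) = (b + 3)/(1 + U) = (3 + b)/(1 + U))
u = 61/4 (u = -¾ + (3 + 5)²/4 = -¾ + (¼)*8² = -¾ + (¼)*64 = -¾ + 16 = 61/4 ≈ 15.250)
-75 + k(T(-1, -4), u)*(-133) = -75 + (-1 + (3 - 1)/(1 - 4))*(-133) = -75 + (-1 + 2/(-3))*(-133) = -75 + (-1 - ⅓*2)*(-133) = -75 + (-1 - ⅔)*(-133) = -75 - 5/3*(-133) = -75 + 665/3 = 440/3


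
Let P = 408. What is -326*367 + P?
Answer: -119234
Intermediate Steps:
-326*367 + P = -326*367 + 408 = -119642 + 408 = -119234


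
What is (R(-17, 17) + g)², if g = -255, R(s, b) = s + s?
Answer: 83521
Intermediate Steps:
R(s, b) = 2*s
(R(-17, 17) + g)² = (2*(-17) - 255)² = (-34 - 255)² = (-289)² = 83521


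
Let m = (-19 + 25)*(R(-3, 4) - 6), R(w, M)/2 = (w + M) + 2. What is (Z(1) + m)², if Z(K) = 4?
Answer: 16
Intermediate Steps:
R(w, M) = 4 + 2*M + 2*w (R(w, M) = 2*((w + M) + 2) = 2*((M + w) + 2) = 2*(2 + M + w) = 4 + 2*M + 2*w)
m = 0 (m = (-19 + 25)*((4 + 2*4 + 2*(-3)) - 6) = 6*((4 + 8 - 6) - 6) = 6*(6 - 6) = 6*0 = 0)
(Z(1) + m)² = (4 + 0)² = 4² = 16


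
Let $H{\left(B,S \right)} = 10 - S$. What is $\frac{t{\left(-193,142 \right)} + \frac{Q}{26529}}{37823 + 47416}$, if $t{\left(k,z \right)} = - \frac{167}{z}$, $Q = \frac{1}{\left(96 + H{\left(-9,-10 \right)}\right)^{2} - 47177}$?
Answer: $- \frac{149395596445}{10827994222302642} \approx -1.3797 \cdot 10^{-5}$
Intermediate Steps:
$Q = - \frac{1}{33721}$ ($Q = \frac{1}{\left(96 + \left(10 - -10\right)\right)^{2} - 47177} = \frac{1}{\left(96 + \left(10 + 10\right)\right)^{2} - 47177} = \frac{1}{\left(96 + 20\right)^{2} - 47177} = \frac{1}{116^{2} - 47177} = \frac{1}{13456 - 47177} = \frac{1}{-33721} = - \frac{1}{33721} \approx -2.9655 \cdot 10^{-5}$)
$\frac{t{\left(-193,142 \right)} + \frac{Q}{26529}}{37823 + 47416} = \frac{- \frac{167}{142} - \frac{1}{33721 \cdot 26529}}{37823 + 47416} = \frac{\left(-167\right) \frac{1}{142} - \frac{1}{894584409}}{85239} = \left(- \frac{167}{142} - \frac{1}{894584409}\right) \frac{1}{85239} = \left(- \frac{149395596445}{127030986078}\right) \frac{1}{85239} = - \frac{149395596445}{10827994222302642}$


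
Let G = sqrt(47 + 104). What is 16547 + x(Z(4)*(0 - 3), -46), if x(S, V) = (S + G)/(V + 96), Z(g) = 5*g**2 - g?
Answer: 413561/25 + sqrt(151)/50 ≈ 16543.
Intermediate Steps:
G = sqrt(151) ≈ 12.288
Z(g) = -g + 5*g**2
x(S, V) = (S + sqrt(151))/(96 + V) (x(S, V) = (S + sqrt(151))/(V + 96) = (S + sqrt(151))/(96 + V))
16547 + x(Z(4)*(0 - 3), -46) = 16547 + ((4*(-1 + 5*4))*(0 - 3) + sqrt(151))/(96 - 46) = 16547 + ((4*(-1 + 20))*(-3) + sqrt(151))/50 = 16547 + ((4*19)*(-3) + sqrt(151))/50 = 16547 + (76*(-3) + sqrt(151))/50 = 16547 + (-228 + sqrt(151))/50 = 16547 + (-114/25 + sqrt(151)/50) = 413561/25 + sqrt(151)/50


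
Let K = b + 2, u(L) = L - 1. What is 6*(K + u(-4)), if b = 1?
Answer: -12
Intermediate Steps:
u(L) = -1 + L
K = 3 (K = 1 + 2 = 3)
6*(K + u(-4)) = 6*(3 + (-1 - 4)) = 6*(3 - 5) = 6*(-2) = -12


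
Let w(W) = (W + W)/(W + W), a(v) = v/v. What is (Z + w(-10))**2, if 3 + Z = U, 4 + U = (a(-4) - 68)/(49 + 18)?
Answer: 49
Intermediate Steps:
a(v) = 1
w(W) = 1 (w(W) = (2*W)/((2*W)) = (2*W)*(1/(2*W)) = 1)
U = -5 (U = -4 + (1 - 68)/(49 + 18) = -4 - 67/67 = -4 - 67*1/67 = -4 - 1 = -5)
Z = -8 (Z = -3 - 5 = -8)
(Z + w(-10))**2 = (-8 + 1)**2 = (-7)**2 = 49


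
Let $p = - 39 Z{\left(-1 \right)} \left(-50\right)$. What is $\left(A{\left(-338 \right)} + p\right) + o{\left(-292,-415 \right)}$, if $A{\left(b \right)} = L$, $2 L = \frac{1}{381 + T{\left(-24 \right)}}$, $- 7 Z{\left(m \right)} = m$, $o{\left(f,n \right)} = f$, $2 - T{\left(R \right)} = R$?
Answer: $- \frac{76509}{5698} \approx -13.427$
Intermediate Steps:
$T{\left(R \right)} = 2 - R$
$Z{\left(m \right)} = - \frac{m}{7}$
$p = \frac{1950}{7}$ ($p = - 39 \left(\left(- \frac{1}{7}\right) \left(-1\right)\right) \left(-50\right) = \left(-39\right) \frac{1}{7} \left(-50\right) = \left(- \frac{39}{7}\right) \left(-50\right) = \frac{1950}{7} \approx 278.57$)
$L = \frac{1}{814}$ ($L = \frac{1}{2 \left(381 + \left(2 - -24\right)\right)} = \frac{1}{2 \left(381 + \left(2 + 24\right)\right)} = \frac{1}{2 \left(381 + 26\right)} = \frac{1}{2 \cdot 407} = \frac{1}{2} \cdot \frac{1}{407} = \frac{1}{814} \approx 0.0012285$)
$A{\left(b \right)} = \frac{1}{814}$
$\left(A{\left(-338 \right)} + p\right) + o{\left(-292,-415 \right)} = \left(\frac{1}{814} + \frac{1950}{7}\right) - 292 = \frac{1587307}{5698} - 292 = - \frac{76509}{5698}$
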